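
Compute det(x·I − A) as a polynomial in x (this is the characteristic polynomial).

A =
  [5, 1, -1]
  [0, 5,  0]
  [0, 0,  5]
x^3 - 15*x^2 + 75*x - 125

Expanding det(x·I − A) (e.g. by cofactor expansion or by noting that A is similar to its Jordan form J, which has the same characteristic polynomial as A) gives
  χ_A(x) = x^3 - 15*x^2 + 75*x - 125
which factors as (x - 5)^3. The eigenvalues (with algebraic multiplicities) are λ = 5 with multiplicity 3.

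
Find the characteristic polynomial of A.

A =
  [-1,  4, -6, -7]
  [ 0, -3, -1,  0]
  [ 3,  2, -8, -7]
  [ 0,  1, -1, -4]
x^4 + 16*x^3 + 96*x^2 + 256*x + 256

Expanding det(x·I − A) (e.g. by cofactor expansion or by noting that A is similar to its Jordan form J, which has the same characteristic polynomial as A) gives
  χ_A(x) = x^4 + 16*x^3 + 96*x^2 + 256*x + 256
which factors as (x + 4)^4. The eigenvalues (with algebraic multiplicities) are λ = -4 with multiplicity 4.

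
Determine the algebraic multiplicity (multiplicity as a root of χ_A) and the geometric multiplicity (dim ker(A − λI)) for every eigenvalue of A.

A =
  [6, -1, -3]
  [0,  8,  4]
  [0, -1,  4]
λ = 6: alg = 3, geom = 1

Step 1 — factor the characteristic polynomial to read off the algebraic multiplicities:
  χ_A(x) = (x - 6)^3

Step 2 — compute geometric multiplicities via the rank-nullity identity g(λ) = n − rank(A − λI):
  rank(A − (6)·I) = 2, so dim ker(A − (6)·I) = n − 2 = 1

Summary:
  λ = 6: algebraic multiplicity = 3, geometric multiplicity = 1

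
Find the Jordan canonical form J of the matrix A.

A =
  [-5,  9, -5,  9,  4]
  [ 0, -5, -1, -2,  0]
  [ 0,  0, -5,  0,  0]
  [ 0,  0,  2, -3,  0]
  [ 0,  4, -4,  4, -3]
J_3(-5) ⊕ J_1(-3) ⊕ J_1(-3)

The characteristic polynomial is
  det(x·I − A) = x^5 + 21*x^4 + 174*x^3 + 710*x^2 + 1425*x + 1125 = (x + 3)^2*(x + 5)^3

Eigenvalues and multiplicities (the geometric multiplicity of λ is n − rank(A − λI), which equals the number of Jordan blocks for λ):
  λ = -5: algebraic multiplicity = 3, geometric multiplicity = 1
  λ = -3: algebraic multiplicity = 2, geometric multiplicity = 2

Determining the block sizes for each eigenvalue:
  λ = -5: one block (gm = 1), so the single block has size am = 3 → block sizes [3]
  λ = -3: gm = am = 2, so every block has size 1 → block sizes [1, 1]

Assembling the blocks gives a Jordan form
J =
  [-5,  1,  0,  0,  0]
  [ 0, -5,  1,  0,  0]
  [ 0,  0, -5,  0,  0]
  [ 0,  0,  0, -3,  0]
  [ 0,  0,  0,  0, -3]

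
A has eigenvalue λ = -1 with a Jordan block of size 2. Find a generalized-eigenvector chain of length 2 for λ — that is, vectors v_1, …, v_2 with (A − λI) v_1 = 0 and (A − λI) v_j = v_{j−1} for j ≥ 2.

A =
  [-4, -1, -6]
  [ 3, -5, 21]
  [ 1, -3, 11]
A Jordan chain for λ = -1 of length 2:
v_1 = (-3, 3, 1)ᵀ
v_2 = (1, 0, 0)ᵀ

Let N = A − (-1)·I. We want v_2 with N^2 v_2 = 0 but N^1 v_2 ≠ 0; then v_{j-1} := N · v_j for j = 2, …, 2.

Pick v_2 = (1, 0, 0)ᵀ.
Then v_1 = N · v_2 = (-3, 3, 1)ᵀ.

Sanity check: (A − (-1)·I) v_1 = (0, 0, 0)ᵀ = 0. ✓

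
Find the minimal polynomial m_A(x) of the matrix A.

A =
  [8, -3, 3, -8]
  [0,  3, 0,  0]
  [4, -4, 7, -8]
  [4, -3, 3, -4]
x^2 - 7*x + 12

The characteristic polynomial is χ_A(x) = (x - 4)^2*(x - 3)^2, so the eigenvalues are known. The minimal polynomial is
  m_A(x) = Π_λ (x − λ)^{k_λ}
where k_λ is the size of the *largest* Jordan block for λ (equivalently, the smallest k with (A − λI)^k v = 0 for every generalised eigenvector v of λ).

  λ = 3: largest Jordan block has size 1, contributing (x − 3)
  λ = 4: largest Jordan block has size 1, contributing (x − 4)

So m_A(x) = (x - 4)*(x - 3) = x^2 - 7*x + 12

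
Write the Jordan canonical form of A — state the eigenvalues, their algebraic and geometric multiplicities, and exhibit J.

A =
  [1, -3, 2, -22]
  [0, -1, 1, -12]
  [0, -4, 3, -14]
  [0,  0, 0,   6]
J_3(1) ⊕ J_1(6)

The characteristic polynomial is
  det(x·I − A) = x^4 - 9*x^3 + 21*x^2 - 19*x + 6 = (x - 6)*(x - 1)^3

Eigenvalues and multiplicities (the geometric multiplicity of λ is n − rank(A − λI), which equals the number of Jordan blocks for λ):
  λ = 1: algebraic multiplicity = 3, geometric multiplicity = 1
  λ = 6: algebraic multiplicity = 1, geometric multiplicity = 1

Determining the block sizes for each eigenvalue:
  λ = 1: one block (gm = 1), so the single block has size am = 3 → block sizes [3]
  λ = 6: one block (gm = 1), so the single block has size am = 1 → block sizes [1]

Assembling the blocks gives a Jordan form
J =
  [1, 1, 0, 0]
  [0, 1, 1, 0]
  [0, 0, 1, 0]
  [0, 0, 0, 6]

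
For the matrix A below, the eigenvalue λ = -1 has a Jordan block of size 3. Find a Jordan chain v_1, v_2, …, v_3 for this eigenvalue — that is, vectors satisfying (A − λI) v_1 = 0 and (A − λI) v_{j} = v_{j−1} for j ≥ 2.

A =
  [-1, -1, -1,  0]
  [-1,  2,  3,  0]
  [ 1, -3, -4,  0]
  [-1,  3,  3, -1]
A Jordan chain for λ = -1 of length 3:
v_1 = (0, 1, -1, 1)ᵀ
v_2 = (-1, 3, -3, 3)ᵀ
v_3 = (0, 1, 0, 0)ᵀ

Let N = A − (-1)·I. We want v_3 with N^3 v_3 = 0 but N^2 v_3 ≠ 0; then v_{j-1} := N · v_j for j = 3, …, 2.

Pick v_3 = (0, 1, 0, 0)ᵀ.
Then v_2 = N · v_3 = (-1, 3, -3, 3)ᵀ.
Then v_1 = N · v_2 = (0, 1, -1, 1)ᵀ.

Sanity check: (A − (-1)·I) v_1 = (0, 0, 0, 0)ᵀ = 0. ✓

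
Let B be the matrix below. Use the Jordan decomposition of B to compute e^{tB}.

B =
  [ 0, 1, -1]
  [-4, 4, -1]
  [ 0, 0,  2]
e^{tB} =
  [-2*t*exp(2*t) + exp(2*t), t*exp(2*t), t^2*exp(2*t)/2 - t*exp(2*t)]
  [-4*t*exp(2*t), 2*t*exp(2*t) + exp(2*t), t^2*exp(2*t) - t*exp(2*t)]
  [0, 0, exp(2*t)]

Strategy: write B = P · J · P⁻¹ where J is a Jordan canonical form, so e^{tB} = P · e^{tJ} · P⁻¹, and e^{tJ} can be computed block-by-block.

B has Jordan form
J =
  [2, 1, 0]
  [0, 2, 1]
  [0, 0, 2]
(up to reordering of blocks).

Per-block formulas:
  For a 3×3 Jordan block J_3(2): exp(t · J_3(2)) = e^(2t)·(I + t·N + (t^2/2)·N^2), where N is the 3×3 nilpotent shift.

After assembling e^{tJ} and conjugating by P, we get:

e^{tB} =
  [-2*t*exp(2*t) + exp(2*t), t*exp(2*t), t^2*exp(2*t)/2 - t*exp(2*t)]
  [-4*t*exp(2*t), 2*t*exp(2*t) + exp(2*t), t^2*exp(2*t) - t*exp(2*t)]
  [0, 0, exp(2*t)]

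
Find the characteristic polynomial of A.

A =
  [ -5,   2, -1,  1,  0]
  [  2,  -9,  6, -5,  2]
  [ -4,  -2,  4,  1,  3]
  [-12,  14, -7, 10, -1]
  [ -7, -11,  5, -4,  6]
x^5 - 6*x^4 - 15*x^3 + 116*x^2 + 48*x - 576

Expanding det(x·I − A) (e.g. by cofactor expansion or by noting that A is similar to its Jordan form J, which has the same characteristic polynomial as A) gives
  χ_A(x) = x^5 - 6*x^4 - 15*x^3 + 116*x^2 + 48*x - 576
which factors as (x - 4)^3*(x + 3)^2. The eigenvalues (with algebraic multiplicities) are λ = -3 with multiplicity 2, λ = 4 with multiplicity 3.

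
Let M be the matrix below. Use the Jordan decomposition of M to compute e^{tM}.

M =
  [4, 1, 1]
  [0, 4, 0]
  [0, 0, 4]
e^{tM} =
  [exp(4*t), t*exp(4*t), t*exp(4*t)]
  [0, exp(4*t), 0]
  [0, 0, exp(4*t)]

Strategy: write M = P · J · P⁻¹ where J is a Jordan canonical form, so e^{tM} = P · e^{tJ} · P⁻¹, and e^{tJ} can be computed block-by-block.

M has Jordan form
J =
  [4, 1, 0]
  [0, 4, 0]
  [0, 0, 4]
(up to reordering of blocks).

Per-block formulas:
  For a 2×2 Jordan block J_2(4): exp(t · J_2(4)) = e^(4t)·(I + t·N), where N is the 2×2 nilpotent shift.
  For a 1×1 block at λ = 4: exp(t · [4]) = [e^(4t)].

After assembling e^{tJ} and conjugating by P, we get:

e^{tM} =
  [exp(4*t), t*exp(4*t), t*exp(4*t)]
  [0, exp(4*t), 0]
  [0, 0, exp(4*t)]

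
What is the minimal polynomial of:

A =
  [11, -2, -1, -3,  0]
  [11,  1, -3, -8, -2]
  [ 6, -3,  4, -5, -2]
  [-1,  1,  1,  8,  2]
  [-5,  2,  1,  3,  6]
x^2 - 12*x + 36

The characteristic polynomial is χ_A(x) = (x - 6)^5, so the eigenvalues are known. The minimal polynomial is
  m_A(x) = Π_λ (x − λ)^{k_λ}
where k_λ is the size of the *largest* Jordan block for λ (equivalently, the smallest k with (A − λI)^k v = 0 for every generalised eigenvector v of λ).

  λ = 6: largest Jordan block has size 2, contributing (x − 6)^2

So m_A(x) = (x - 6)^2 = x^2 - 12*x + 36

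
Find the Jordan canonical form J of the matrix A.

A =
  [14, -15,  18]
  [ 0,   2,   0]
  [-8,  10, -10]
J_2(2) ⊕ J_1(2)

The characteristic polynomial is
  det(x·I − A) = x^3 - 6*x^2 + 12*x - 8 = (x - 2)^3

Eigenvalues and multiplicities (the geometric multiplicity of λ is n − rank(A − λI), which equals the number of Jordan blocks for λ):
  λ = 2: algebraic multiplicity = 3, geometric multiplicity = 2

Determining the block sizes for each eigenvalue:
  λ = 2: 2 blocks summing to 3 forces exactly one block of size 2 and the rest size 1 → block sizes [2, 1]

Assembling the blocks gives a Jordan form
J =
  [2, 1, 0]
  [0, 2, 0]
  [0, 0, 2]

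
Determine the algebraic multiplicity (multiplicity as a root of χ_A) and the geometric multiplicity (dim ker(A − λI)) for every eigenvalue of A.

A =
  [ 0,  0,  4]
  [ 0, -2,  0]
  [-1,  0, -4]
λ = -2: alg = 3, geom = 2

Step 1 — factor the characteristic polynomial to read off the algebraic multiplicities:
  χ_A(x) = (x + 2)^3

Step 2 — compute geometric multiplicities via the rank-nullity identity g(λ) = n − rank(A − λI):
  rank(A − (-2)·I) = 1, so dim ker(A − (-2)·I) = n − 1 = 2

Summary:
  λ = -2: algebraic multiplicity = 3, geometric multiplicity = 2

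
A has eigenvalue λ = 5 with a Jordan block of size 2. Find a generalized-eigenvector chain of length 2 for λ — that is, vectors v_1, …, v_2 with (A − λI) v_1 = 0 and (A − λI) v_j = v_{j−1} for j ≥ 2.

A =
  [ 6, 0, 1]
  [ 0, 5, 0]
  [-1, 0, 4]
A Jordan chain for λ = 5 of length 2:
v_1 = (1, 0, -1)ᵀ
v_2 = (1, 0, 0)ᵀ

Let N = A − (5)·I. We want v_2 with N^2 v_2 = 0 but N^1 v_2 ≠ 0; then v_{j-1} := N · v_j for j = 2, …, 2.

Pick v_2 = (1, 0, 0)ᵀ.
Then v_1 = N · v_2 = (1, 0, -1)ᵀ.

Sanity check: (A − (5)·I) v_1 = (0, 0, 0)ᵀ = 0. ✓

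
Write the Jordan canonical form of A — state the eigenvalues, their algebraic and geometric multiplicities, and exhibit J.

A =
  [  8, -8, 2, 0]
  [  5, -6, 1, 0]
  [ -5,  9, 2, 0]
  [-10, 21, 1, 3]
J_1(-2) ⊕ J_2(3) ⊕ J_1(3)

The characteristic polynomial is
  det(x·I − A) = x^4 - 7*x^3 + 9*x^2 + 27*x - 54 = (x - 3)^3*(x + 2)

Eigenvalues and multiplicities (the geometric multiplicity of λ is n − rank(A − λI), which equals the number of Jordan blocks for λ):
  λ = -2: algebraic multiplicity = 1, geometric multiplicity = 1
  λ = 3: algebraic multiplicity = 3, geometric multiplicity = 2

Determining the block sizes for each eigenvalue:
  λ = -2: one block (gm = 1), so the single block has size am = 1 → block sizes [1]
  λ = 3: 2 blocks summing to 3 forces exactly one block of size 2 and the rest size 1 → block sizes [2, 1]

Assembling the blocks gives a Jordan form
J =
  [-2, 0, 0, 0]
  [ 0, 3, 1, 0]
  [ 0, 0, 3, 0]
  [ 0, 0, 0, 3]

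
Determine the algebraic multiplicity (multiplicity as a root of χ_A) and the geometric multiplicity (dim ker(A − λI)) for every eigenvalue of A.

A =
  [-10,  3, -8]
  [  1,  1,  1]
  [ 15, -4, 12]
λ = 1: alg = 3, geom = 1

Step 1 — factor the characteristic polynomial to read off the algebraic multiplicities:
  χ_A(x) = (x - 1)^3

Step 2 — compute geometric multiplicities via the rank-nullity identity g(λ) = n − rank(A − λI):
  rank(A − (1)·I) = 2, so dim ker(A − (1)·I) = n − 2 = 1

Summary:
  λ = 1: algebraic multiplicity = 3, geometric multiplicity = 1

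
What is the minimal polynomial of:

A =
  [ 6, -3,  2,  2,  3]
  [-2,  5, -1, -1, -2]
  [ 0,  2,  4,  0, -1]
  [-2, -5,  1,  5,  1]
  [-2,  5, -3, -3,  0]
x^3 - 12*x^2 + 48*x - 64

The characteristic polynomial is χ_A(x) = (x - 4)^5, so the eigenvalues are known. The minimal polynomial is
  m_A(x) = Π_λ (x − λ)^{k_λ}
where k_λ is the size of the *largest* Jordan block for λ (equivalently, the smallest k with (A − λI)^k v = 0 for every generalised eigenvector v of λ).

  λ = 4: largest Jordan block has size 3, contributing (x − 4)^3

So m_A(x) = (x - 4)^3 = x^3 - 12*x^2 + 48*x - 64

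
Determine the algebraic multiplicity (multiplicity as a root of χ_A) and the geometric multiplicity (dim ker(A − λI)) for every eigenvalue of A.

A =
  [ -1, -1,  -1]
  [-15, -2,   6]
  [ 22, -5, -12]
λ = -5: alg = 3, geom = 1

Step 1 — factor the characteristic polynomial to read off the algebraic multiplicities:
  χ_A(x) = (x + 5)^3

Step 2 — compute geometric multiplicities via the rank-nullity identity g(λ) = n − rank(A − λI):
  rank(A − (-5)·I) = 2, so dim ker(A − (-5)·I) = n − 2 = 1

Summary:
  λ = -5: algebraic multiplicity = 3, geometric multiplicity = 1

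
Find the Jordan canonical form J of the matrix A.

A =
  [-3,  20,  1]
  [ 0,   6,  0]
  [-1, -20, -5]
J_2(-4) ⊕ J_1(6)

The characteristic polynomial is
  det(x·I − A) = x^3 + 2*x^2 - 32*x - 96 = (x - 6)*(x + 4)^2

Eigenvalues and multiplicities (the geometric multiplicity of λ is n − rank(A − λI), which equals the number of Jordan blocks for λ):
  λ = -4: algebraic multiplicity = 2, geometric multiplicity = 1
  λ = 6: algebraic multiplicity = 1, geometric multiplicity = 1

Determining the block sizes for each eigenvalue:
  λ = -4: one block (gm = 1), so the single block has size am = 2 → block sizes [2]
  λ = 6: one block (gm = 1), so the single block has size am = 1 → block sizes [1]

Assembling the blocks gives a Jordan form
J =
  [-4,  1, 0]
  [ 0, -4, 0]
  [ 0,  0, 6]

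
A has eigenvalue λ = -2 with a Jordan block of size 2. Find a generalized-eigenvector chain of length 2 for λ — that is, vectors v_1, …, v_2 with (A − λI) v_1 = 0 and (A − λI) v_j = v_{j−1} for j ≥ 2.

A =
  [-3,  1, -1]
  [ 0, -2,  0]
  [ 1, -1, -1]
A Jordan chain for λ = -2 of length 2:
v_1 = (-1, 0, 1)ᵀ
v_2 = (1, 0, 0)ᵀ

Let N = A − (-2)·I. We want v_2 with N^2 v_2 = 0 but N^1 v_2 ≠ 0; then v_{j-1} := N · v_j for j = 2, …, 2.

Pick v_2 = (1, 0, 0)ᵀ.
Then v_1 = N · v_2 = (-1, 0, 1)ᵀ.

Sanity check: (A − (-2)·I) v_1 = (0, 0, 0)ᵀ = 0. ✓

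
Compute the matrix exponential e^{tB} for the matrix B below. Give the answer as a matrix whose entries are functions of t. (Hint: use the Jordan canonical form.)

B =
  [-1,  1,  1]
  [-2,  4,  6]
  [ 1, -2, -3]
e^{tB} =
  [1 - t, t^2/2 + t, t^2 + t]
  [-2*t, t^2 + 4*t + 1, 2*t^2 + 6*t]
  [t, -t^2/2 - 2*t, -t^2 - 3*t + 1]

Strategy: write B = P · J · P⁻¹ where J is a Jordan canonical form, so e^{tB} = P · e^{tJ} · P⁻¹, and e^{tJ} can be computed block-by-block.

B has Jordan form
J =
  [0, 1, 0]
  [0, 0, 1]
  [0, 0, 0]
(up to reordering of blocks).

Per-block formulas:
  For a 3×3 Jordan block J_3(0): exp(t · J_3(0)) = e^(0t)·(I + t·N + (t^2/2)·N^2), where N is the 3×3 nilpotent shift.

After assembling e^{tJ} and conjugating by P, we get:

e^{tB} =
  [1 - t, t^2/2 + t, t^2 + t]
  [-2*t, t^2 + 4*t + 1, 2*t^2 + 6*t]
  [t, -t^2/2 - 2*t, -t^2 - 3*t + 1]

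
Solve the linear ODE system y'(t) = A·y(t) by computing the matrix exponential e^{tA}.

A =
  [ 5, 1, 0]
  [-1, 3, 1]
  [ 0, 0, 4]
e^{tA} =
  [t*exp(4*t) + exp(4*t), t*exp(4*t), t^2*exp(4*t)/2]
  [-t*exp(4*t), -t*exp(4*t) + exp(4*t), -t^2*exp(4*t)/2 + t*exp(4*t)]
  [0, 0, exp(4*t)]

Strategy: write A = P · J · P⁻¹ where J is a Jordan canonical form, so e^{tA} = P · e^{tJ} · P⁻¹, and e^{tJ} can be computed block-by-block.

A has Jordan form
J =
  [4, 1, 0]
  [0, 4, 1]
  [0, 0, 4]
(up to reordering of blocks).

Per-block formulas:
  For a 3×3 Jordan block J_3(4): exp(t · J_3(4)) = e^(4t)·(I + t·N + (t^2/2)·N^2), where N is the 3×3 nilpotent shift.

After assembling e^{tJ} and conjugating by P, we get:

e^{tA} =
  [t*exp(4*t) + exp(4*t), t*exp(4*t), t^2*exp(4*t)/2]
  [-t*exp(4*t), -t*exp(4*t) + exp(4*t), -t^2*exp(4*t)/2 + t*exp(4*t)]
  [0, 0, exp(4*t)]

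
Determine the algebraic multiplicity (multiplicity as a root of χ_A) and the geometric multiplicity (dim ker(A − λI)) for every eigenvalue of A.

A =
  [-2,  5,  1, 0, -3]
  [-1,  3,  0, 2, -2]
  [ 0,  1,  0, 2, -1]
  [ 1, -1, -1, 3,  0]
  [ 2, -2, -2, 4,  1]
λ = 1: alg = 5, geom = 2

Step 1 — factor the characteristic polynomial to read off the algebraic multiplicities:
  χ_A(x) = (x - 1)^5

Step 2 — compute geometric multiplicities via the rank-nullity identity g(λ) = n − rank(A − λI):
  rank(A − (1)·I) = 3, so dim ker(A − (1)·I) = n − 3 = 2

Summary:
  λ = 1: algebraic multiplicity = 5, geometric multiplicity = 2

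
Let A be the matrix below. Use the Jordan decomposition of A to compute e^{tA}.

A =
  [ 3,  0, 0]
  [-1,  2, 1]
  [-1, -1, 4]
e^{tA} =
  [exp(3*t), 0, 0]
  [-t*exp(3*t), -t*exp(3*t) + exp(3*t), t*exp(3*t)]
  [-t*exp(3*t), -t*exp(3*t), t*exp(3*t) + exp(3*t)]

Strategy: write A = P · J · P⁻¹ where J is a Jordan canonical form, so e^{tA} = P · e^{tJ} · P⁻¹, and e^{tJ} can be computed block-by-block.

A has Jordan form
J =
  [3, 1, 0]
  [0, 3, 0]
  [0, 0, 3]
(up to reordering of blocks).

Per-block formulas:
  For a 1×1 block at λ = 3: exp(t · [3]) = [e^(3t)].
  For a 2×2 Jordan block J_2(3): exp(t · J_2(3)) = e^(3t)·(I + t·N), where N is the 2×2 nilpotent shift.

After assembling e^{tJ} and conjugating by P, we get:

e^{tA} =
  [exp(3*t), 0, 0]
  [-t*exp(3*t), -t*exp(3*t) + exp(3*t), t*exp(3*t)]
  [-t*exp(3*t), -t*exp(3*t), t*exp(3*t) + exp(3*t)]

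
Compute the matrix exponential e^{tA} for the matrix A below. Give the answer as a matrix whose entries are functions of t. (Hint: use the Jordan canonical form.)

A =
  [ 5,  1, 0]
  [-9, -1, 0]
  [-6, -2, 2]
e^{tA} =
  [3*t*exp(2*t) + exp(2*t), t*exp(2*t), 0]
  [-9*t*exp(2*t), -3*t*exp(2*t) + exp(2*t), 0]
  [-6*t*exp(2*t), -2*t*exp(2*t), exp(2*t)]

Strategy: write A = P · J · P⁻¹ where J is a Jordan canonical form, so e^{tA} = P · e^{tJ} · P⁻¹, and e^{tJ} can be computed block-by-block.

A has Jordan form
J =
  [2, 1, 0]
  [0, 2, 0]
  [0, 0, 2]
(up to reordering of blocks).

Per-block formulas:
  For a 1×1 block at λ = 2: exp(t · [2]) = [e^(2t)].
  For a 2×2 Jordan block J_2(2): exp(t · J_2(2)) = e^(2t)·(I + t·N), where N is the 2×2 nilpotent shift.

After assembling e^{tJ} and conjugating by P, we get:

e^{tA} =
  [3*t*exp(2*t) + exp(2*t), t*exp(2*t), 0]
  [-9*t*exp(2*t), -3*t*exp(2*t) + exp(2*t), 0]
  [-6*t*exp(2*t), -2*t*exp(2*t), exp(2*t)]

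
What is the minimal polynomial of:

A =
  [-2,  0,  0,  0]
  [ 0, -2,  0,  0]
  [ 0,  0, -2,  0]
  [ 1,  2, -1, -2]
x^2 + 4*x + 4

The characteristic polynomial is χ_A(x) = (x + 2)^4, so the eigenvalues are known. The minimal polynomial is
  m_A(x) = Π_λ (x − λ)^{k_λ}
where k_λ is the size of the *largest* Jordan block for λ (equivalently, the smallest k with (A − λI)^k v = 0 for every generalised eigenvector v of λ).

  λ = -2: largest Jordan block has size 2, contributing (x + 2)^2

So m_A(x) = (x + 2)^2 = x^2 + 4*x + 4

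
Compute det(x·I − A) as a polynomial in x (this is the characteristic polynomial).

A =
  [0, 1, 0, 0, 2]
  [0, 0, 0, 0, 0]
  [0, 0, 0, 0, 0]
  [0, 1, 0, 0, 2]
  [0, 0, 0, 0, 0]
x^5

Expanding det(x·I − A) (e.g. by cofactor expansion or by noting that A is similar to its Jordan form J, which has the same characteristic polynomial as A) gives
  χ_A(x) = x^5
which factors as x^5. The eigenvalues (with algebraic multiplicities) are λ = 0 with multiplicity 5.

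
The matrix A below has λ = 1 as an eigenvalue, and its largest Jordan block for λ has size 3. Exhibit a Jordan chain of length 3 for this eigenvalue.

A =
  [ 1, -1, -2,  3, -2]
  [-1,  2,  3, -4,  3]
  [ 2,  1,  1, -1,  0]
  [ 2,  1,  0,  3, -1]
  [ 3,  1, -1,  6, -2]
A Jordan chain for λ = 1 of length 3:
v_1 = (-3, 6, -3, 0, 0)ᵀ
v_2 = (0, -1, 2, 2, 3)ᵀ
v_3 = (1, 0, 0, 0, 0)ᵀ

Let N = A − (1)·I. We want v_3 with N^3 v_3 = 0 but N^2 v_3 ≠ 0; then v_{j-1} := N · v_j for j = 3, …, 2.

Pick v_3 = (1, 0, 0, 0, 0)ᵀ.
Then v_2 = N · v_3 = (0, -1, 2, 2, 3)ᵀ.
Then v_1 = N · v_2 = (-3, 6, -3, 0, 0)ᵀ.

Sanity check: (A − (1)·I) v_1 = (0, 0, 0, 0, 0)ᵀ = 0. ✓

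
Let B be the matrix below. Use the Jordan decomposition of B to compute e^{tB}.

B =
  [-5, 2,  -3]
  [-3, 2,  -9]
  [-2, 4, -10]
e^{tB} =
  [exp(-5*t), 2*exp(-4*t) - 2*exp(-5*t), -3*exp(-4*t) + 3*exp(-5*t)]
  [-3*exp(-4*t) + 3*exp(-5*t), 7*exp(-4*t) - 6*exp(-5*t), -9*exp(-4*t) + 9*exp(-5*t)]
  [-2*exp(-4*t) + 2*exp(-5*t), 4*exp(-4*t) - 4*exp(-5*t), -5*exp(-4*t) + 6*exp(-5*t)]

Strategy: write B = P · J · P⁻¹ where J is a Jordan canonical form, so e^{tB} = P · e^{tJ} · P⁻¹, and e^{tJ} can be computed block-by-block.

B has Jordan form
J =
  [-5,  0,  0]
  [ 0, -4,  0]
  [ 0,  0, -4]
(up to reordering of blocks).

Per-block formulas:
  For a 1×1 block at λ = -5: exp(t · [-5]) = [e^(-5t)].
  For a 1×1 block at λ = -4: exp(t · [-4]) = [e^(-4t)].

After assembling e^{tJ} and conjugating by P, we get:

e^{tB} =
  [exp(-5*t), 2*exp(-4*t) - 2*exp(-5*t), -3*exp(-4*t) + 3*exp(-5*t)]
  [-3*exp(-4*t) + 3*exp(-5*t), 7*exp(-4*t) - 6*exp(-5*t), -9*exp(-4*t) + 9*exp(-5*t)]
  [-2*exp(-4*t) + 2*exp(-5*t), 4*exp(-4*t) - 4*exp(-5*t), -5*exp(-4*t) + 6*exp(-5*t)]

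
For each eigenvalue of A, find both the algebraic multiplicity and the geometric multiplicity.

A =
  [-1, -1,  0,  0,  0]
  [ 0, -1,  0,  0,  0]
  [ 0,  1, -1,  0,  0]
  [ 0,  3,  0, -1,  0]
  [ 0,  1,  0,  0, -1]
λ = -1: alg = 5, geom = 4

Step 1 — factor the characteristic polynomial to read off the algebraic multiplicities:
  χ_A(x) = (x + 1)^5

Step 2 — compute geometric multiplicities via the rank-nullity identity g(λ) = n − rank(A − λI):
  rank(A − (-1)·I) = 1, so dim ker(A − (-1)·I) = n − 1 = 4

Summary:
  λ = -1: algebraic multiplicity = 5, geometric multiplicity = 4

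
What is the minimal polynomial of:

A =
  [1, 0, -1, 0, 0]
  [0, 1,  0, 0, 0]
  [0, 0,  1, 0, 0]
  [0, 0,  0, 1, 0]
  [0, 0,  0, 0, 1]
x^2 - 2*x + 1

The characteristic polynomial is χ_A(x) = (x - 1)^5, so the eigenvalues are known. The minimal polynomial is
  m_A(x) = Π_λ (x − λ)^{k_λ}
where k_λ is the size of the *largest* Jordan block for λ (equivalently, the smallest k with (A − λI)^k v = 0 for every generalised eigenvector v of λ).

  λ = 1: largest Jordan block has size 2, contributing (x − 1)^2

So m_A(x) = (x - 1)^2 = x^2 - 2*x + 1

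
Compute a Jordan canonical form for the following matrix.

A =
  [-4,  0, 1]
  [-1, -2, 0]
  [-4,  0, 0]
J_3(-2)

The characteristic polynomial is
  det(x·I − A) = x^3 + 6*x^2 + 12*x + 8 = (x + 2)^3

Eigenvalues and multiplicities (the geometric multiplicity of λ is n − rank(A − λI), which equals the number of Jordan blocks for λ):
  λ = -2: algebraic multiplicity = 3, geometric multiplicity = 1

Determining the block sizes for each eigenvalue:
  λ = -2: one block (gm = 1), so the single block has size am = 3 → block sizes [3]

Assembling the blocks gives a Jordan form
J =
  [-2,  1,  0]
  [ 0, -2,  1]
  [ 0,  0, -2]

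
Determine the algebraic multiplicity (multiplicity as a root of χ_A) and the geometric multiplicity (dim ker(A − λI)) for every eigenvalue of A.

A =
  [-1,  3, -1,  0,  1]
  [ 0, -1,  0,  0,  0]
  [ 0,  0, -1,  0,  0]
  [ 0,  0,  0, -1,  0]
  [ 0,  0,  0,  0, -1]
λ = -1: alg = 5, geom = 4

Step 1 — factor the characteristic polynomial to read off the algebraic multiplicities:
  χ_A(x) = (x + 1)^5

Step 2 — compute geometric multiplicities via the rank-nullity identity g(λ) = n − rank(A − λI):
  rank(A − (-1)·I) = 1, so dim ker(A − (-1)·I) = n − 1 = 4

Summary:
  λ = -1: algebraic multiplicity = 5, geometric multiplicity = 4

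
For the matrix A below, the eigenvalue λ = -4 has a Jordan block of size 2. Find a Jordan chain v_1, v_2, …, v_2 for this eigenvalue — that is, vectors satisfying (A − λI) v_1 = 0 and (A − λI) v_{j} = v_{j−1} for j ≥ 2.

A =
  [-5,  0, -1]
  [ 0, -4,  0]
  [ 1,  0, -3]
A Jordan chain for λ = -4 of length 2:
v_1 = (-1, 0, 1)ᵀ
v_2 = (1, 0, 0)ᵀ

Let N = A − (-4)·I. We want v_2 with N^2 v_2 = 0 but N^1 v_2 ≠ 0; then v_{j-1} := N · v_j for j = 2, …, 2.

Pick v_2 = (1, 0, 0)ᵀ.
Then v_1 = N · v_2 = (-1, 0, 1)ᵀ.

Sanity check: (A − (-4)·I) v_1 = (0, 0, 0)ᵀ = 0. ✓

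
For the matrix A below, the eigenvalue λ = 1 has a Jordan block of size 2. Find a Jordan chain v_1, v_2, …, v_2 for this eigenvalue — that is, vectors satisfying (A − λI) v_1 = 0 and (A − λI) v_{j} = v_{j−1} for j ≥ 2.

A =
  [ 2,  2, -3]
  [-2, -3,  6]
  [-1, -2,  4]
A Jordan chain for λ = 1 of length 2:
v_1 = (1, -2, -1)ᵀ
v_2 = (1, 0, 0)ᵀ

Let N = A − (1)·I. We want v_2 with N^2 v_2 = 0 but N^1 v_2 ≠ 0; then v_{j-1} := N · v_j for j = 2, …, 2.

Pick v_2 = (1, 0, 0)ᵀ.
Then v_1 = N · v_2 = (1, -2, -1)ᵀ.

Sanity check: (A − (1)·I) v_1 = (0, 0, 0)ᵀ = 0. ✓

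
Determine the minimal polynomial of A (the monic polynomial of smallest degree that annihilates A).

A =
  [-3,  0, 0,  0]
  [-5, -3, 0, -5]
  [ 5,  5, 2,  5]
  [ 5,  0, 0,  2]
x^2 + x - 6

The characteristic polynomial is χ_A(x) = (x - 2)^2*(x + 3)^2, so the eigenvalues are known. The minimal polynomial is
  m_A(x) = Π_λ (x − λ)^{k_λ}
where k_λ is the size of the *largest* Jordan block for λ (equivalently, the smallest k with (A − λI)^k v = 0 for every generalised eigenvector v of λ).

  λ = -3: largest Jordan block has size 1, contributing (x + 3)
  λ = 2: largest Jordan block has size 1, contributing (x − 2)

So m_A(x) = (x - 2)*(x + 3) = x^2 + x - 6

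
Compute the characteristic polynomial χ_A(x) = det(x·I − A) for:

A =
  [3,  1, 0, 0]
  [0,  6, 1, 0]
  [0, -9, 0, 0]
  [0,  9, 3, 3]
x^4 - 12*x^3 + 54*x^2 - 108*x + 81

Expanding det(x·I − A) (e.g. by cofactor expansion or by noting that A is similar to its Jordan form J, which has the same characteristic polynomial as A) gives
  χ_A(x) = x^4 - 12*x^3 + 54*x^2 - 108*x + 81
which factors as (x - 3)^4. The eigenvalues (with algebraic multiplicities) are λ = 3 with multiplicity 4.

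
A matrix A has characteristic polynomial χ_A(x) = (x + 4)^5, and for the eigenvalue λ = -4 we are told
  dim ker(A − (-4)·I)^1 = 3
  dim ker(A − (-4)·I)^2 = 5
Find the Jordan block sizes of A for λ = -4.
Block sizes for λ = -4: [2, 2, 1]

From the dimensions of kernels of powers, the number of Jordan blocks of size at least j is d_j − d_{j−1} where d_j = dim ker(N^j) (with d_0 = 0). Computing the differences gives [3, 2].
The number of blocks of size exactly k is (#blocks of size ≥ k) − (#blocks of size ≥ k + 1), so the partition is: 1 block(s) of size 1, 2 block(s) of size 2.
In nonincreasing order the block sizes are [2, 2, 1].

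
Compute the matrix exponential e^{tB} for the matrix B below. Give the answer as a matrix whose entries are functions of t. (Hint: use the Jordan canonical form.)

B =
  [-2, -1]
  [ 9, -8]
e^{tB} =
  [3*t*exp(-5*t) + exp(-5*t), -t*exp(-5*t)]
  [9*t*exp(-5*t), -3*t*exp(-5*t) + exp(-5*t)]

Strategy: write B = P · J · P⁻¹ where J is a Jordan canonical form, so e^{tB} = P · e^{tJ} · P⁻¹, and e^{tJ} can be computed block-by-block.

B has Jordan form
J =
  [-5,  1]
  [ 0, -5]
(up to reordering of blocks).

Per-block formulas:
  For a 2×2 Jordan block J_2(-5): exp(t · J_2(-5)) = e^(-5t)·(I + t·N), where N is the 2×2 nilpotent shift.

After assembling e^{tJ} and conjugating by P, we get:

e^{tB} =
  [3*t*exp(-5*t) + exp(-5*t), -t*exp(-5*t)]
  [9*t*exp(-5*t), -3*t*exp(-5*t) + exp(-5*t)]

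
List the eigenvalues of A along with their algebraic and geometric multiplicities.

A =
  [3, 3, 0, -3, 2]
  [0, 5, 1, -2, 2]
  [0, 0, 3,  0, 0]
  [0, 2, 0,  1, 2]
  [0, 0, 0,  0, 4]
λ = 3: alg = 4, geom = 2; λ = 4: alg = 1, geom = 1

Step 1 — factor the characteristic polynomial to read off the algebraic multiplicities:
  χ_A(x) = (x - 4)*(x - 3)^4

Step 2 — compute geometric multiplicities via the rank-nullity identity g(λ) = n − rank(A − λI):
  rank(A − (3)·I) = 3, so dim ker(A − (3)·I) = n − 3 = 2
  rank(A − (4)·I) = 4, so dim ker(A − (4)·I) = n − 4 = 1

Summary:
  λ = 3: algebraic multiplicity = 4, geometric multiplicity = 2
  λ = 4: algebraic multiplicity = 1, geometric multiplicity = 1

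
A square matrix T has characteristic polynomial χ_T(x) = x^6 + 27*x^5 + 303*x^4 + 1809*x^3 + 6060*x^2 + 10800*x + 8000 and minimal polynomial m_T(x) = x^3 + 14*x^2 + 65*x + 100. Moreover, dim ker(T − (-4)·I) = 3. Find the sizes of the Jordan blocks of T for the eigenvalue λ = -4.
Block sizes for λ = -4: [1, 1, 1]

Step 1 — from the characteristic polynomial, algebraic multiplicity of λ = -4 is 3. From dim ker(T − (-4)·I) = 3, there are exactly 3 Jordan blocks for λ = -4.
Step 2 — from the minimal polynomial, the factor (x + 4) tells us the largest block for λ = -4 has size 1.
Step 3 — with total size 3, 3 blocks, and largest block 1, the block sizes (in nonincreasing order) are [1, 1, 1].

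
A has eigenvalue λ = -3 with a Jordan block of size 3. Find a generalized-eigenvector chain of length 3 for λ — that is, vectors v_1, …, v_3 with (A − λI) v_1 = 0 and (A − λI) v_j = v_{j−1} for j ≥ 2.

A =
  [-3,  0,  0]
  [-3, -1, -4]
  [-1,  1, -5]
A Jordan chain for λ = -3 of length 3:
v_1 = (0, -2, -1)ᵀ
v_2 = (0, -3, -1)ᵀ
v_3 = (1, 0, 0)ᵀ

Let N = A − (-3)·I. We want v_3 with N^3 v_3 = 0 but N^2 v_3 ≠ 0; then v_{j-1} := N · v_j for j = 3, …, 2.

Pick v_3 = (1, 0, 0)ᵀ.
Then v_2 = N · v_3 = (0, -3, -1)ᵀ.
Then v_1 = N · v_2 = (0, -2, -1)ᵀ.

Sanity check: (A − (-3)·I) v_1 = (0, 0, 0)ᵀ = 0. ✓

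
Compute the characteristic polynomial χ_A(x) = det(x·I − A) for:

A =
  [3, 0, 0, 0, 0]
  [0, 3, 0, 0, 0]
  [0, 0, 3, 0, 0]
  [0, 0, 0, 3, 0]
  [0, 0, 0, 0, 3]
x^5 - 15*x^4 + 90*x^3 - 270*x^2 + 405*x - 243

Expanding det(x·I − A) (e.g. by cofactor expansion or by noting that A is similar to its Jordan form J, which has the same characteristic polynomial as A) gives
  χ_A(x) = x^5 - 15*x^4 + 90*x^3 - 270*x^2 + 405*x - 243
which factors as (x - 3)^5. The eigenvalues (with algebraic multiplicities) are λ = 3 with multiplicity 5.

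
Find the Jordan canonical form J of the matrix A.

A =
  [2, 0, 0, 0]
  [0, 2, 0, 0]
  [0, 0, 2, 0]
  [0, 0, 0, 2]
J_1(2) ⊕ J_1(2) ⊕ J_1(2) ⊕ J_1(2)

The characteristic polynomial is
  det(x·I − A) = x^4 - 8*x^3 + 24*x^2 - 32*x + 16 = (x - 2)^4

Eigenvalues and multiplicities (the geometric multiplicity of λ is n − rank(A − λI), which equals the number of Jordan blocks for λ):
  λ = 2: algebraic multiplicity = 4, geometric multiplicity = 4

Determining the block sizes for each eigenvalue:
  λ = 2: gm = am = 4, so every block has size 1 → block sizes [1, 1, 1, 1]

Assembling the blocks gives a Jordan form
J =
  [2, 0, 0, 0]
  [0, 2, 0, 0]
  [0, 0, 2, 0]
  [0, 0, 0, 2]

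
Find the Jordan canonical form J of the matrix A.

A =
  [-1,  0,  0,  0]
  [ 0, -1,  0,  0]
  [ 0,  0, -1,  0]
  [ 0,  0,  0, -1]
J_1(-1) ⊕ J_1(-1) ⊕ J_1(-1) ⊕ J_1(-1)

The characteristic polynomial is
  det(x·I − A) = x^4 + 4*x^3 + 6*x^2 + 4*x + 1 = (x + 1)^4

Eigenvalues and multiplicities (the geometric multiplicity of λ is n − rank(A − λI), which equals the number of Jordan blocks for λ):
  λ = -1: algebraic multiplicity = 4, geometric multiplicity = 4

Determining the block sizes for each eigenvalue:
  λ = -1: gm = am = 4, so every block has size 1 → block sizes [1, 1, 1, 1]

Assembling the blocks gives a Jordan form
J =
  [-1,  0,  0,  0]
  [ 0, -1,  0,  0]
  [ 0,  0, -1,  0]
  [ 0,  0,  0, -1]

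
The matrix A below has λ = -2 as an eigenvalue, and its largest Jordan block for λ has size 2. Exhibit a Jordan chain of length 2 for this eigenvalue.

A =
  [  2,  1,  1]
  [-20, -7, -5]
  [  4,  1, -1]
A Jordan chain for λ = -2 of length 2:
v_1 = (4, -20, 4)ᵀ
v_2 = (1, 0, 0)ᵀ

Let N = A − (-2)·I. We want v_2 with N^2 v_2 = 0 but N^1 v_2 ≠ 0; then v_{j-1} := N · v_j for j = 2, …, 2.

Pick v_2 = (1, 0, 0)ᵀ.
Then v_1 = N · v_2 = (4, -20, 4)ᵀ.

Sanity check: (A − (-2)·I) v_1 = (0, 0, 0)ᵀ = 0. ✓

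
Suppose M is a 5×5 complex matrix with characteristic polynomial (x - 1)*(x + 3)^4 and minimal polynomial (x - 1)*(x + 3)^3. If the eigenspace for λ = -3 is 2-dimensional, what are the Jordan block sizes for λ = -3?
Block sizes for λ = -3: [3, 1]

Step 1 — from the characteristic polynomial, algebraic multiplicity of λ = -3 is 4. From dim ker(M − (-3)·I) = 2, there are exactly 2 Jordan blocks for λ = -3.
Step 2 — from the minimal polynomial, the factor (x + 3)^3 tells us the largest block for λ = -3 has size 3.
Step 3 — with total size 4, 2 blocks, and largest block 3, the block sizes (in nonincreasing order) are [3, 1].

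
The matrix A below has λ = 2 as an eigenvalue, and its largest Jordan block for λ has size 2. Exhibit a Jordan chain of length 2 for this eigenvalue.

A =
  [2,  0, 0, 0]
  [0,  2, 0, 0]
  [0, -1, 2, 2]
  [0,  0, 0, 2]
A Jordan chain for λ = 2 of length 2:
v_1 = (0, 0, -1, 0)ᵀ
v_2 = (0, 1, 0, 0)ᵀ

Let N = A − (2)·I. We want v_2 with N^2 v_2 = 0 but N^1 v_2 ≠ 0; then v_{j-1} := N · v_j for j = 2, …, 2.

Pick v_2 = (0, 1, 0, 0)ᵀ.
Then v_1 = N · v_2 = (0, 0, -1, 0)ᵀ.

Sanity check: (A − (2)·I) v_1 = (0, 0, 0, 0)ᵀ = 0. ✓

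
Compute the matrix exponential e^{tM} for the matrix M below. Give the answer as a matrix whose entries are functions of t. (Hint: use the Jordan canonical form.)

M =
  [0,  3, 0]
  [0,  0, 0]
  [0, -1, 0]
e^{tM} =
  [1, 3*t, 0]
  [0, 1, 0]
  [0, -t, 1]

Strategy: write M = P · J · P⁻¹ where J is a Jordan canonical form, so e^{tM} = P · e^{tJ} · P⁻¹, and e^{tJ} can be computed block-by-block.

M has Jordan form
J =
  [0, 1, 0]
  [0, 0, 0]
  [0, 0, 0]
(up to reordering of blocks).

Per-block formulas:
  For a 2×2 Jordan block J_2(0): exp(t · J_2(0)) = e^(0t)·(I + t·N), where N is the 2×2 nilpotent shift.
  For a 1×1 block at λ = 0: exp(t · [0]) = [e^(0t)].

After assembling e^{tJ} and conjugating by P, we get:

e^{tM} =
  [1, 3*t, 0]
  [0, 1, 0]
  [0, -t, 1]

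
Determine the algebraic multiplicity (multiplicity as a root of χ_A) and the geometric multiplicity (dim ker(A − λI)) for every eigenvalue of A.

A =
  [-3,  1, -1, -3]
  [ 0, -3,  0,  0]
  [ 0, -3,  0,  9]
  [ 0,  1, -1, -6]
λ = -3: alg = 4, geom = 3

Step 1 — factor the characteristic polynomial to read off the algebraic multiplicities:
  χ_A(x) = (x + 3)^4

Step 2 — compute geometric multiplicities via the rank-nullity identity g(λ) = n − rank(A − λI):
  rank(A − (-3)·I) = 1, so dim ker(A − (-3)·I) = n − 1 = 3

Summary:
  λ = -3: algebraic multiplicity = 4, geometric multiplicity = 3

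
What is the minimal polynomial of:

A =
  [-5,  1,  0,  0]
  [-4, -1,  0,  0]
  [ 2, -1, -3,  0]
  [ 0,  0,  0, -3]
x^2 + 6*x + 9

The characteristic polynomial is χ_A(x) = (x + 3)^4, so the eigenvalues are known. The minimal polynomial is
  m_A(x) = Π_λ (x − λ)^{k_λ}
where k_λ is the size of the *largest* Jordan block for λ (equivalently, the smallest k with (A − λI)^k v = 0 for every generalised eigenvector v of λ).

  λ = -3: largest Jordan block has size 2, contributing (x + 3)^2

So m_A(x) = (x + 3)^2 = x^2 + 6*x + 9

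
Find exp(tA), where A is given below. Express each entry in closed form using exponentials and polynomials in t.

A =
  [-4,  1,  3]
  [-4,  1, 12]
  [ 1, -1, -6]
e^{tA} =
  [-t*exp(-3*t) + exp(-3*t), t*exp(-3*t), 3*t*exp(-3*t)]
  [-4*t*exp(-3*t), 4*t*exp(-3*t) + exp(-3*t), 12*t*exp(-3*t)]
  [t*exp(-3*t), -t*exp(-3*t), -3*t*exp(-3*t) + exp(-3*t)]

Strategy: write A = P · J · P⁻¹ where J is a Jordan canonical form, so e^{tA} = P · e^{tJ} · P⁻¹, and e^{tJ} can be computed block-by-block.

A has Jordan form
J =
  [-3,  1,  0]
  [ 0, -3,  0]
  [ 0,  0, -3]
(up to reordering of blocks).

Per-block formulas:
  For a 2×2 Jordan block J_2(-3): exp(t · J_2(-3)) = e^(-3t)·(I + t·N), where N is the 2×2 nilpotent shift.
  For a 1×1 block at λ = -3: exp(t · [-3]) = [e^(-3t)].

After assembling e^{tJ} and conjugating by P, we get:

e^{tA} =
  [-t*exp(-3*t) + exp(-3*t), t*exp(-3*t), 3*t*exp(-3*t)]
  [-4*t*exp(-3*t), 4*t*exp(-3*t) + exp(-3*t), 12*t*exp(-3*t)]
  [t*exp(-3*t), -t*exp(-3*t), -3*t*exp(-3*t) + exp(-3*t)]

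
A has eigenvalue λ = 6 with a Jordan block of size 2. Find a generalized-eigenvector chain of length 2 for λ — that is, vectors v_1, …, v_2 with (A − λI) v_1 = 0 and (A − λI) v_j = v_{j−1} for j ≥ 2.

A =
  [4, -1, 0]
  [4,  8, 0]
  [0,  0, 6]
A Jordan chain for λ = 6 of length 2:
v_1 = (-2, 4, 0)ᵀ
v_2 = (1, 0, 0)ᵀ

Let N = A − (6)·I. We want v_2 with N^2 v_2 = 0 but N^1 v_2 ≠ 0; then v_{j-1} := N · v_j for j = 2, …, 2.

Pick v_2 = (1, 0, 0)ᵀ.
Then v_1 = N · v_2 = (-2, 4, 0)ᵀ.

Sanity check: (A − (6)·I) v_1 = (0, 0, 0)ᵀ = 0. ✓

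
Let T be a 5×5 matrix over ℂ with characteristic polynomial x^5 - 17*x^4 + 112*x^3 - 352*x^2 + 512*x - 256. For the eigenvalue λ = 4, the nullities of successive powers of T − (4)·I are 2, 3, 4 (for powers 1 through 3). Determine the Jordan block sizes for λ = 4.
Block sizes for λ = 4: [3, 1]

From the dimensions of kernels of powers, the number of Jordan blocks of size at least j is d_j − d_{j−1} where d_j = dim ker(N^j) (with d_0 = 0). Computing the differences gives [2, 1, 1].
The number of blocks of size exactly k is (#blocks of size ≥ k) − (#blocks of size ≥ k + 1), so the partition is: 1 block(s) of size 1, 1 block(s) of size 3.
In nonincreasing order the block sizes are [3, 1].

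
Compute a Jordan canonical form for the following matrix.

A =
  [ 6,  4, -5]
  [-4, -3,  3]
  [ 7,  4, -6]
J_3(-1)

The characteristic polynomial is
  det(x·I − A) = x^3 + 3*x^2 + 3*x + 1 = (x + 1)^3

Eigenvalues and multiplicities (the geometric multiplicity of λ is n − rank(A − λI), which equals the number of Jordan blocks for λ):
  λ = -1: algebraic multiplicity = 3, geometric multiplicity = 1

Determining the block sizes for each eigenvalue:
  λ = -1: one block (gm = 1), so the single block has size am = 3 → block sizes [3]

Assembling the blocks gives a Jordan form
J =
  [-1,  1,  0]
  [ 0, -1,  1]
  [ 0,  0, -1]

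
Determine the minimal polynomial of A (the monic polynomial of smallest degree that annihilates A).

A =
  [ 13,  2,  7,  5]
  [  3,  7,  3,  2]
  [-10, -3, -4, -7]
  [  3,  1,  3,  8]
x^2 - 12*x + 36

The characteristic polynomial is χ_A(x) = (x - 6)^4, so the eigenvalues are known. The minimal polynomial is
  m_A(x) = Π_λ (x − λ)^{k_λ}
where k_λ is the size of the *largest* Jordan block for λ (equivalently, the smallest k with (A − λI)^k v = 0 for every generalised eigenvector v of λ).

  λ = 6: largest Jordan block has size 2, contributing (x − 6)^2

So m_A(x) = (x - 6)^2 = x^2 - 12*x + 36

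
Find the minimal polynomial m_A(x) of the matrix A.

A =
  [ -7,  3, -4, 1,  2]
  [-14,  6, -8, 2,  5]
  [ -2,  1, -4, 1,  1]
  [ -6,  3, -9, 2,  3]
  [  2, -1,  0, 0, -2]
x^3 + 3*x^2 + 3*x + 1

The characteristic polynomial is χ_A(x) = (x + 1)^5, so the eigenvalues are known. The minimal polynomial is
  m_A(x) = Π_λ (x − λ)^{k_λ}
where k_λ is the size of the *largest* Jordan block for λ (equivalently, the smallest k with (A − λI)^k v = 0 for every generalised eigenvector v of λ).

  λ = -1: largest Jordan block has size 3, contributing (x + 1)^3

So m_A(x) = (x + 1)^3 = x^3 + 3*x^2 + 3*x + 1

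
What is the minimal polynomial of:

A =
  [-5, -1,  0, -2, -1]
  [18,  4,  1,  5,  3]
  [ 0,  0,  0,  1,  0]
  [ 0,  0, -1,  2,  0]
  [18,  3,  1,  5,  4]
x^2 - 2*x + 1

The characteristic polynomial is χ_A(x) = (x - 1)^5, so the eigenvalues are known. The minimal polynomial is
  m_A(x) = Π_λ (x − λ)^{k_λ}
where k_λ is the size of the *largest* Jordan block for λ (equivalently, the smallest k with (A − λI)^k v = 0 for every generalised eigenvector v of λ).

  λ = 1: largest Jordan block has size 2, contributing (x − 1)^2

So m_A(x) = (x - 1)^2 = x^2 - 2*x + 1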